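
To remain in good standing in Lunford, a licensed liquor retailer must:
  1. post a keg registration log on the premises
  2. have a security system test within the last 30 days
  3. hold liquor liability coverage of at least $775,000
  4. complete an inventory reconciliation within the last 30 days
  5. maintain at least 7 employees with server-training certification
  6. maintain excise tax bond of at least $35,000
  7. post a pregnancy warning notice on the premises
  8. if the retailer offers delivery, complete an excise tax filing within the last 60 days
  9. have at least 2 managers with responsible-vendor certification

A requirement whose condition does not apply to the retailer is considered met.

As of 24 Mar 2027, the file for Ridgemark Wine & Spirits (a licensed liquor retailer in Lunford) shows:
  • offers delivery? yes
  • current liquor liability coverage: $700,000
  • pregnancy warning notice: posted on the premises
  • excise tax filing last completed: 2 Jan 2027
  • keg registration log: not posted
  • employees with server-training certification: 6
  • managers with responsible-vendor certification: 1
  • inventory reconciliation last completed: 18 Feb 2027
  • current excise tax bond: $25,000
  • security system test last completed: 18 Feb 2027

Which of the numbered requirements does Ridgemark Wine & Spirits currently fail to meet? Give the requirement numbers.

1. keg registration log absent → not met
2. security system test 34 days ago vs limit 30 → not met
3. liquor liability coverage $700,000 < $775,000 → not met
4. inventory reconciliation 34 days ago vs limit 30 → not met
5. employees with server-training certification 6 < 7 → not met
6. excise tax bond $25,000 < $35,000 → not met
7. pregnancy warning notice present → met
8. condition 'offers delivery' holds; excise tax filing 81 days ago vs limit 60 → not met
9. managers with responsible-vendor certification 1 < 2 → not met
Not met: 1, 2, 3, 4, 5, 6, 8, 9

1, 2, 3, 4, 5, 6, 8, 9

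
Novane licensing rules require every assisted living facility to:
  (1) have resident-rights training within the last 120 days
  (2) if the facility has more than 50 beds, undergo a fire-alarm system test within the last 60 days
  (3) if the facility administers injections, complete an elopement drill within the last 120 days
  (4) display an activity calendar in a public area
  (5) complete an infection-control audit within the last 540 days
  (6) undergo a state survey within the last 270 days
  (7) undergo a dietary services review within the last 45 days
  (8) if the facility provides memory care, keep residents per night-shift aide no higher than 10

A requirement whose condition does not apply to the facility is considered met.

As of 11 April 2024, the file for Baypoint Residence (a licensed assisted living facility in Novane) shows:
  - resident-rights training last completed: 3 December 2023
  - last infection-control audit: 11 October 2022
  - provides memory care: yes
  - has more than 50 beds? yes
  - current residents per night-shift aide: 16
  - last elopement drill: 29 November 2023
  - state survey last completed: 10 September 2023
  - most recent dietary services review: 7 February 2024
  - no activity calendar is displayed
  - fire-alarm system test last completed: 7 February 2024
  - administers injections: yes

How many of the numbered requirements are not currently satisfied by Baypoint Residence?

7

1. resident-rights training 130 days ago vs limit 120 → not met
2. condition 'has more than 50 beds' holds; fire-alarm system test 64 days ago vs limit 60 → not met
3. condition 'administers injections' holds; elopement drill 134 days ago vs limit 120 → not met
4. activity calendar absent → not met
5. infection-control audit 548 days ago vs limit 540 → not met
6. state survey 214 days ago vs limit 270 → met
7. dietary services review 64 days ago vs limit 45 → not met
8. condition 'provides memory care' holds; residents per night-shift aide 16 > 10 → not met
Not met: 7 of 8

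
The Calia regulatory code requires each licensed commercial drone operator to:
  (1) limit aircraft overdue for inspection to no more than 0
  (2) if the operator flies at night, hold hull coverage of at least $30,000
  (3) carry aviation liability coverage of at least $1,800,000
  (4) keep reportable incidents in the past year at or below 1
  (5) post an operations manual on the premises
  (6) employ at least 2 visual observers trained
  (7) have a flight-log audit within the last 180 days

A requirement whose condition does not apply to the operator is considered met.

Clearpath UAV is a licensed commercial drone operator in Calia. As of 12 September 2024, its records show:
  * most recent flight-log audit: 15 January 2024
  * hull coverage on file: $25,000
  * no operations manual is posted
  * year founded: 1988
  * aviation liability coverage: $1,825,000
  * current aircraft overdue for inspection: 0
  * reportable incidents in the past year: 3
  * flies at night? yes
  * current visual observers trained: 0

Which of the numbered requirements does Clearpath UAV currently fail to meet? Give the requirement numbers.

2, 4, 5, 6, 7

1. aircraft overdue for inspection 0 ≤ 0 → met
2. condition 'flies at night' holds; hull coverage $25,000 < $30,000 → not met
3. aviation liability coverage $1,825,000 ≥ $1,800,000 → met
4. reportable incidents in the past year 3 > 1 → not met
5. operations manual absent → not met
6. visual observers trained 0 < 2 → not met
7. flight-log audit 241 days ago vs limit 180 → not met
Not met: 2, 4, 5, 6, 7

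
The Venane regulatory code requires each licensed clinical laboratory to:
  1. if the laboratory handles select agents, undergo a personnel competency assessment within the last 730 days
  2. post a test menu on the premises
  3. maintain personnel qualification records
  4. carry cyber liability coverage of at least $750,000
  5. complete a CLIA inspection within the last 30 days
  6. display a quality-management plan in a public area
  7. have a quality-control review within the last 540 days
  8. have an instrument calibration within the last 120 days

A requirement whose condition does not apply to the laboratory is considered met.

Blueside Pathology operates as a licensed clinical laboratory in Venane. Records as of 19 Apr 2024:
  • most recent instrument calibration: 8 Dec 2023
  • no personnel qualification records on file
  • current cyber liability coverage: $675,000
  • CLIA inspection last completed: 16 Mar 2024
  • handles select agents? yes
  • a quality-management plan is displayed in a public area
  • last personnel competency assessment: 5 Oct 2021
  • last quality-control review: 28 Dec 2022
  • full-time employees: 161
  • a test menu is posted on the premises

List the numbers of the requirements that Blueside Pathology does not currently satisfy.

1, 3, 4, 5, 8

1. condition 'handles select agents' holds; personnel competency assessment 927 days ago vs limit 730 → not met
2. test menu present → met
3. personnel qualification records absent → not met
4. cyber liability coverage $675,000 < $750,000 → not met
5. CLIA inspection 34 days ago vs limit 30 → not met
6. quality-management plan present → met
7. quality-control review 478 days ago vs limit 540 → met
8. instrument calibration 133 days ago vs limit 120 → not met
Not met: 1, 3, 4, 5, 8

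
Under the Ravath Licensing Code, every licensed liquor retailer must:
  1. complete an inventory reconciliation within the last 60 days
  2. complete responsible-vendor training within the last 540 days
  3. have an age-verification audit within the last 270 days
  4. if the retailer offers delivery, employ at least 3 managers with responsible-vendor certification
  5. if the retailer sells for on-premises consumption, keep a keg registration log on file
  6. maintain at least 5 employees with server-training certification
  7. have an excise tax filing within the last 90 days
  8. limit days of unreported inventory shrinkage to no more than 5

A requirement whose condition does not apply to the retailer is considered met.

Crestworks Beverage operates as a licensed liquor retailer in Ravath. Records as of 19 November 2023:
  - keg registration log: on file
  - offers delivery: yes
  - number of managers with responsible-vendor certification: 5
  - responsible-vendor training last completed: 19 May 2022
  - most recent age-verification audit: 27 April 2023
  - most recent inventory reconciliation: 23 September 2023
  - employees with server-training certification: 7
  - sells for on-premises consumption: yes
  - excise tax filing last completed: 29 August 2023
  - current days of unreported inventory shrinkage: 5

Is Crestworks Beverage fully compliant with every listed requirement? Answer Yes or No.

No

1. inventory reconciliation 57 days ago vs limit 60 → met
2. responsible-vendor training 549 days ago vs limit 540 → not met
3. age-verification audit 206 days ago vs limit 270 → met
4. condition 'offers delivery' holds; managers with responsible-vendor certification 5 ≥ 3 → met
5. condition 'sells for on-premises consumption' holds; keg registration log present → met
6. employees with server-training certification 7 ≥ 5 → met
7. excise tax filing 82 days ago vs limit 90 → met
8. days of unreported inventory shrinkage 5 ≤ 5 → met
Not met: 2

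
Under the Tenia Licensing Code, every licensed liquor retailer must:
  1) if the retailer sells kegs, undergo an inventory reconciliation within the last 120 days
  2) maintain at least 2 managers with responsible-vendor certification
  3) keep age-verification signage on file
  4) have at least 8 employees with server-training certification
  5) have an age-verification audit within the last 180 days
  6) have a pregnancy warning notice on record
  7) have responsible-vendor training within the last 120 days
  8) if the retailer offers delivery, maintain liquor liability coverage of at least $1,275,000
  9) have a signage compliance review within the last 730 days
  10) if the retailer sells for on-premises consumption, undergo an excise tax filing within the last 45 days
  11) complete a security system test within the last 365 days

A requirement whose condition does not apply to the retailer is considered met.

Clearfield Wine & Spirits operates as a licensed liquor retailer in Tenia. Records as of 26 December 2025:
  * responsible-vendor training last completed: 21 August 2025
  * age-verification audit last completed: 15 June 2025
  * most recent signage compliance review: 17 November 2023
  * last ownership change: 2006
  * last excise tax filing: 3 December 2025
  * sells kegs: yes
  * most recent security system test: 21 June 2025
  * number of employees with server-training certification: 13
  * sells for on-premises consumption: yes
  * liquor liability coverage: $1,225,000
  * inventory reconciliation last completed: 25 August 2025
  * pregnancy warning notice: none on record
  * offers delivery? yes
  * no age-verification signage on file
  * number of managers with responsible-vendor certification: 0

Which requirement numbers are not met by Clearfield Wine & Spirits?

1. condition 'sells kegs' holds; inventory reconciliation 123 days ago vs limit 120 → not met
2. managers with responsible-vendor certification 0 < 2 → not met
3. age-verification signage absent → not met
4. employees with server-training certification 13 ≥ 8 → met
5. age-verification audit 194 days ago vs limit 180 → not met
6. pregnancy warning notice absent → not met
7. responsible-vendor training 127 days ago vs limit 120 → not met
8. condition 'offers delivery' holds; liquor liability coverage $1,225,000 < $1,275,000 → not met
9. signage compliance review 770 days ago vs limit 730 → not met
10. condition 'sells for on-premises consumption' holds; excise tax filing 23 days ago vs limit 45 → met
11. security system test 188 days ago vs limit 365 → met
Not met: 1, 2, 3, 5, 6, 7, 8, 9

1, 2, 3, 5, 6, 7, 8, 9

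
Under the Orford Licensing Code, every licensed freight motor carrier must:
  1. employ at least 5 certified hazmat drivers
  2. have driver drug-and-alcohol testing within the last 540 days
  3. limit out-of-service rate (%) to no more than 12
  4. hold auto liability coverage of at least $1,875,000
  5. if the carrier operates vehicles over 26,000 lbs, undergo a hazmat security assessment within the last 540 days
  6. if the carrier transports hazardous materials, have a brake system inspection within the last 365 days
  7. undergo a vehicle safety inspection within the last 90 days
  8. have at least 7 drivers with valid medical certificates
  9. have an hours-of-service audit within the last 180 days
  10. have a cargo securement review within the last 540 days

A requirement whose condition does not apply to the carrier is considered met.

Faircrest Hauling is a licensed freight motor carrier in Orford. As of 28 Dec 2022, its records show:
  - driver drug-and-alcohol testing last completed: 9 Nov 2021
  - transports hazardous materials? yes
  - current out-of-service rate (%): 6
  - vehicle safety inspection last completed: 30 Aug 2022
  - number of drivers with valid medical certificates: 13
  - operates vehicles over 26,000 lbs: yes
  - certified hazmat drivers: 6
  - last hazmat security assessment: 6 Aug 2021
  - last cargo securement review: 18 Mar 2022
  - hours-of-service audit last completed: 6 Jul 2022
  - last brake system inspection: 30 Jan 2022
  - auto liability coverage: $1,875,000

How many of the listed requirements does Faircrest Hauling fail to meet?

1

1. certified hazmat drivers 6 ≥ 5 → met
2. driver drug-and-alcohol testing 414 days ago vs limit 540 → met
3. out-of-service rate (%) 6 ≤ 12 → met
4. auto liability coverage $1,875,000 ≥ $1,875,000 → met
5. condition 'operates vehicles over 26,000 lbs' holds; hazmat security assessment 509 days ago vs limit 540 → met
6. condition 'transports hazardous materials' holds; brake system inspection 332 days ago vs limit 365 → met
7. vehicle safety inspection 120 days ago vs limit 90 → not met
8. drivers with valid medical certificates 13 ≥ 7 → met
9. hours-of-service audit 175 days ago vs limit 180 → met
10. cargo securement review 285 days ago vs limit 540 → met
Not met: 1 of 10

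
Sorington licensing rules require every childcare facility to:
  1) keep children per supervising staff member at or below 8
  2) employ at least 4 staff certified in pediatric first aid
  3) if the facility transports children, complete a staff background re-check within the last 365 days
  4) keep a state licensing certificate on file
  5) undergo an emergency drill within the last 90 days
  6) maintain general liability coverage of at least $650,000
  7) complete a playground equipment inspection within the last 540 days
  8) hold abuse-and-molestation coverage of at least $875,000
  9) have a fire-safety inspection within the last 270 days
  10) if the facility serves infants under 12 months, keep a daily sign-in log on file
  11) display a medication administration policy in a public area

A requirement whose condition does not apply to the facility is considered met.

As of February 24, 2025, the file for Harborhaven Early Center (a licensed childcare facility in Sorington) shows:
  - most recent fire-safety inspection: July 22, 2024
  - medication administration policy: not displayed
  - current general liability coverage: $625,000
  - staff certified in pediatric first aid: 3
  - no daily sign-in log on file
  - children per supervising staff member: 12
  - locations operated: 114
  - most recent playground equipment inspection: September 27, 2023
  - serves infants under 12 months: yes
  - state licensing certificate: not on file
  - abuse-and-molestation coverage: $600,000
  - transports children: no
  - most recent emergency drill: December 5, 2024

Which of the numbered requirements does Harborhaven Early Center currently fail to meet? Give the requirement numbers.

1. children per supervising staff member 12 > 8 → not met
2. staff certified in pediatric first aid 3 < 4 → not met
3. condition 'transports children' does not hold → requirement n/a → met
4. state licensing certificate absent → not met
5. emergency drill 81 days ago vs limit 90 → met
6. general liability coverage $625,000 < $650,000 → not met
7. playground equipment inspection 516 days ago vs limit 540 → met
8. abuse-and-molestation coverage $600,000 < $875,000 → not met
9. fire-safety inspection 217 days ago vs limit 270 → met
10. condition 'serves infants under 12 months' holds; daily sign-in log absent → not met
11. medication administration policy absent → not met
Not met: 1, 2, 4, 6, 8, 10, 11

1, 2, 4, 6, 8, 10, 11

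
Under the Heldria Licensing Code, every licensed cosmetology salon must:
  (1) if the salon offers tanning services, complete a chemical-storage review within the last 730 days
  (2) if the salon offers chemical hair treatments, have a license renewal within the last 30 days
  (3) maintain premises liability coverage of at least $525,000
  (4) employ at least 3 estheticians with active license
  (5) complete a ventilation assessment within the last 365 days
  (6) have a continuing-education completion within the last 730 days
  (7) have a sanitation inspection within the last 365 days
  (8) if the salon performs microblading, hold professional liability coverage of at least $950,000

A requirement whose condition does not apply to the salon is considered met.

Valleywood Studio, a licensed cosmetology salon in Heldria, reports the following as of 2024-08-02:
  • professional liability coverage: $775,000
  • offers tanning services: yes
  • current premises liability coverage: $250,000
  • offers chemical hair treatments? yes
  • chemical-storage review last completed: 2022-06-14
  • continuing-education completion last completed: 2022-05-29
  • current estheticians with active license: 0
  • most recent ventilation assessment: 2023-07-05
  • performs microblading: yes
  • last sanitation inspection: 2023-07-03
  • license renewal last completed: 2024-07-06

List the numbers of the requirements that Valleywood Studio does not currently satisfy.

1. condition 'offers tanning services' holds; chemical-storage review 780 days ago vs limit 730 → not met
2. condition 'offers chemical hair treatments' holds; license renewal 27 days ago vs limit 30 → met
3. premises liability coverage $250,000 < $525,000 → not met
4. estheticians with active license 0 < 3 → not met
5. ventilation assessment 394 days ago vs limit 365 → not met
6. continuing-education completion 796 days ago vs limit 730 → not met
7. sanitation inspection 396 days ago vs limit 365 → not met
8. condition 'performs microblading' holds; professional liability coverage $775,000 < $950,000 → not met
Not met: 1, 3, 4, 5, 6, 7, 8

1, 3, 4, 5, 6, 7, 8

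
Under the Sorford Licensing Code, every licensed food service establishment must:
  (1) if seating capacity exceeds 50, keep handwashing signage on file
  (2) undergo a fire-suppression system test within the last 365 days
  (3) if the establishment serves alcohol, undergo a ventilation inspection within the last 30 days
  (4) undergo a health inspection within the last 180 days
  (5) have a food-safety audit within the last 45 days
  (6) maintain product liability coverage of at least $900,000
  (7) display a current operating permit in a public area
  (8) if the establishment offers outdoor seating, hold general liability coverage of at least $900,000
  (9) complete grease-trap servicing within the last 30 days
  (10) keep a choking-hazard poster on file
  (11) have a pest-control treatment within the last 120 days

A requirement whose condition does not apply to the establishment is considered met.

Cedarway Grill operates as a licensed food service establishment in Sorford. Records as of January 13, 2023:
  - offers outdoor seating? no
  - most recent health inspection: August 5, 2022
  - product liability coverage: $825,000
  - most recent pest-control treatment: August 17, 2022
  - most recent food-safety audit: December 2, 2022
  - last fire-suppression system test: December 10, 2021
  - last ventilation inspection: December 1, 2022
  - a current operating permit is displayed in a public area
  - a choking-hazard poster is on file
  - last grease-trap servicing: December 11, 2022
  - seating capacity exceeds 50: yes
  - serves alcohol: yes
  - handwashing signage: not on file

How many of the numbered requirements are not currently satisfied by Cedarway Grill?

1. condition 'seating capacity exceeds 50' holds; handwashing signage absent → not met
2. fire-suppression system test 399 days ago vs limit 365 → not met
3. condition 'serves alcohol' holds; ventilation inspection 43 days ago vs limit 30 → not met
4. health inspection 161 days ago vs limit 180 → met
5. food-safety audit 42 days ago vs limit 45 → met
6. product liability coverage $825,000 < $900,000 → not met
7. current operating permit present → met
8. condition 'offers outdoor seating' does not hold → requirement n/a → met
9. grease-trap servicing 33 days ago vs limit 30 → not met
10. choking-hazard poster present → met
11. pest-control treatment 149 days ago vs limit 120 → not met
Not met: 6 of 11

6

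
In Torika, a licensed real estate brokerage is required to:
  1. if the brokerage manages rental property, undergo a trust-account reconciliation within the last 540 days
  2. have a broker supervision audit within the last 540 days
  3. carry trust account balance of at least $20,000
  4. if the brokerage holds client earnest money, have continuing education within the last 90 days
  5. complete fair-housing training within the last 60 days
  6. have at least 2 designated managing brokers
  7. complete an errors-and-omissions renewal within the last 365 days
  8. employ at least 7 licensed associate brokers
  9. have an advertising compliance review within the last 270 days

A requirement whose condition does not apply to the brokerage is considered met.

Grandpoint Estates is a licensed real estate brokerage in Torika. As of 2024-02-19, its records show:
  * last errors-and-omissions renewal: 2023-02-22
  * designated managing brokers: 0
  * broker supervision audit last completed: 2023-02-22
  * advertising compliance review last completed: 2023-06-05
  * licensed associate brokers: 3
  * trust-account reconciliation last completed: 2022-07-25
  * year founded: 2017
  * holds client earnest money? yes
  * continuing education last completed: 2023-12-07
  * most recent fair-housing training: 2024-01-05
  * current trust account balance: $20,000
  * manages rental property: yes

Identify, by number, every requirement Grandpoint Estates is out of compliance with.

1, 6, 8

1. condition 'manages rental property' holds; trust-account reconciliation 574 days ago vs limit 540 → not met
2. broker supervision audit 362 days ago vs limit 540 → met
3. trust account balance $20,000 ≥ $20,000 → met
4. condition 'holds client earnest money' holds; continuing education 74 days ago vs limit 90 → met
5. fair-housing training 45 days ago vs limit 60 → met
6. designated managing brokers 0 < 2 → not met
7. errors-and-omissions renewal 362 days ago vs limit 365 → met
8. licensed associate brokers 3 < 7 → not met
9. advertising compliance review 259 days ago vs limit 270 → met
Not met: 1, 6, 8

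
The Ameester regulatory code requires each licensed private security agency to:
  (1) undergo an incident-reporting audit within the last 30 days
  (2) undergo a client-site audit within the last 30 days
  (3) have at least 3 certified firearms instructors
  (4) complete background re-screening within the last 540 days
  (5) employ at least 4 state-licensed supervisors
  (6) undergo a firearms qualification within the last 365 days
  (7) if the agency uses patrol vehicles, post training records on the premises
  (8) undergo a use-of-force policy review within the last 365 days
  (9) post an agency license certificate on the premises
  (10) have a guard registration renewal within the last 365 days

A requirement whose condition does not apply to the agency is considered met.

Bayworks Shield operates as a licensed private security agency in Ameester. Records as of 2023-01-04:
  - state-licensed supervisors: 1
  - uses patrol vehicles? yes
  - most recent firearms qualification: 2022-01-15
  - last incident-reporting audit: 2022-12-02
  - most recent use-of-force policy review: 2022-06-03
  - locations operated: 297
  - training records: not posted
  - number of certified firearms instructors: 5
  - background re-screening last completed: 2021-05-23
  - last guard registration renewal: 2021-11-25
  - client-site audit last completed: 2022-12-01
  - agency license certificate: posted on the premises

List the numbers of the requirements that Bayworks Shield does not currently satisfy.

1, 2, 4, 5, 7, 10

1. incident-reporting audit 33 days ago vs limit 30 → not met
2. client-site audit 34 days ago vs limit 30 → not met
3. certified firearms instructors 5 ≥ 3 → met
4. background re-screening 591 days ago vs limit 540 → not met
5. state-licensed supervisors 1 < 4 → not met
6. firearms qualification 354 days ago vs limit 365 → met
7. condition 'uses patrol vehicles' holds; training records absent → not met
8. use-of-force policy review 215 days ago vs limit 365 → met
9. agency license certificate present → met
10. guard registration renewal 405 days ago vs limit 365 → not met
Not met: 1, 2, 4, 5, 7, 10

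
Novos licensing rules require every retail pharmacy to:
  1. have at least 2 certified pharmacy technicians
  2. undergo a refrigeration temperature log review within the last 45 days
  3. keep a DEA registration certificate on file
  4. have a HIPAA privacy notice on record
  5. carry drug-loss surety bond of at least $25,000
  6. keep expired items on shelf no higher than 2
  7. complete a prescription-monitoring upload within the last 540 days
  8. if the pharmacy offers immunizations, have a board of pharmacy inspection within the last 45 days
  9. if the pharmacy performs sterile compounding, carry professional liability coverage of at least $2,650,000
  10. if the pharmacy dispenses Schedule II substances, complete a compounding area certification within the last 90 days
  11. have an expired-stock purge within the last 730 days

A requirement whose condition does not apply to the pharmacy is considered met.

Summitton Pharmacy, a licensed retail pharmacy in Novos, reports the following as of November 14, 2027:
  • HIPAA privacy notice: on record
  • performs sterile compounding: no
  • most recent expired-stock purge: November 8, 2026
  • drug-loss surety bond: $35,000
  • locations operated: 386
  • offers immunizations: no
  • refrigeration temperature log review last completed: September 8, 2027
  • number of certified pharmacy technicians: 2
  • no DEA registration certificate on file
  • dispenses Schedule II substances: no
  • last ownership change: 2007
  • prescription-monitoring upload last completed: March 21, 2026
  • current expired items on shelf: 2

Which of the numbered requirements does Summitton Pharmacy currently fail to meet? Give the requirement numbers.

2, 3, 7

1. certified pharmacy technicians 2 ≥ 2 → met
2. refrigeration temperature log review 67 days ago vs limit 45 → not met
3. DEA registration certificate absent → not met
4. HIPAA privacy notice present → met
5. drug-loss surety bond $35,000 ≥ $25,000 → met
6. expired items on shelf 2 ≤ 2 → met
7. prescription-monitoring upload 603 days ago vs limit 540 → not met
8. condition 'offers immunizations' does not hold → requirement n/a → met
9. condition 'performs sterile compounding' does not hold → requirement n/a → met
10. condition 'dispenses Schedule II substances' does not hold → requirement n/a → met
11. expired-stock purge 371 days ago vs limit 730 → met
Not met: 2, 3, 7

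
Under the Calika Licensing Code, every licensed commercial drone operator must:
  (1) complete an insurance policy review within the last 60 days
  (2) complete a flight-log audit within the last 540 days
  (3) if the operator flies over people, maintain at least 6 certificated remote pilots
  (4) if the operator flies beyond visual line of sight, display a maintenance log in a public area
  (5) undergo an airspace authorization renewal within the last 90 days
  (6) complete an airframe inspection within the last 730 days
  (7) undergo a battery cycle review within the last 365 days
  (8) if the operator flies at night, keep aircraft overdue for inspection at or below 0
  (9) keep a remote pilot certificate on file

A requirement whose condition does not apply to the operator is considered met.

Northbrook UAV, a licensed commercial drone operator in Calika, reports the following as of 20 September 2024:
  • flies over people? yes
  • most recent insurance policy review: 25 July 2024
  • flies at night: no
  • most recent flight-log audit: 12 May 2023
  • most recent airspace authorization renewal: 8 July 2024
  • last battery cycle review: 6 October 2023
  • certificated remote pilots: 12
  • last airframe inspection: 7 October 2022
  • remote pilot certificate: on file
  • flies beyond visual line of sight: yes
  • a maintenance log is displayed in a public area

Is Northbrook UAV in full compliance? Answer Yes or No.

1. insurance policy review 57 days ago vs limit 60 → met
2. flight-log audit 497 days ago vs limit 540 → met
3. condition 'flies over people' holds; certificated remote pilots 12 ≥ 6 → met
4. condition 'flies beyond visual line of sight' holds; maintenance log present → met
5. airspace authorization renewal 74 days ago vs limit 90 → met
6. airframe inspection 714 days ago vs limit 730 → met
7. battery cycle review 350 days ago vs limit 365 → met
8. condition 'flies at night' does not hold → requirement n/a → met
9. remote pilot certificate present → met
All met.

Yes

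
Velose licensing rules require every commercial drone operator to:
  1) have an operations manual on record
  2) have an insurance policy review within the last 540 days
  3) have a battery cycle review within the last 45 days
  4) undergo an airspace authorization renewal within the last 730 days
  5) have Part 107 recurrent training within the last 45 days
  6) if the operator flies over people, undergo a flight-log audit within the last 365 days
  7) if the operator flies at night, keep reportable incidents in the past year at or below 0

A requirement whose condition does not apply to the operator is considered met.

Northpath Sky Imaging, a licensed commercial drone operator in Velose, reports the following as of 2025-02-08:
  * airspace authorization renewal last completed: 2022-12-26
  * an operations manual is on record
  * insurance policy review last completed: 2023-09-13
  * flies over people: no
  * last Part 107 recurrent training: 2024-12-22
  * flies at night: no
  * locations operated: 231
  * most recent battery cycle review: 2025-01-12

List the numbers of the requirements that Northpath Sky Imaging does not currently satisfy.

4, 5

1. operations manual present → met
2. insurance policy review 514 days ago vs limit 540 → met
3. battery cycle review 27 days ago vs limit 45 → met
4. airspace authorization renewal 775 days ago vs limit 730 → not met
5. Part 107 recurrent training 48 days ago vs limit 45 → not met
6. condition 'flies over people' does not hold → requirement n/a → met
7. condition 'flies at night' does not hold → requirement n/a → met
Not met: 4, 5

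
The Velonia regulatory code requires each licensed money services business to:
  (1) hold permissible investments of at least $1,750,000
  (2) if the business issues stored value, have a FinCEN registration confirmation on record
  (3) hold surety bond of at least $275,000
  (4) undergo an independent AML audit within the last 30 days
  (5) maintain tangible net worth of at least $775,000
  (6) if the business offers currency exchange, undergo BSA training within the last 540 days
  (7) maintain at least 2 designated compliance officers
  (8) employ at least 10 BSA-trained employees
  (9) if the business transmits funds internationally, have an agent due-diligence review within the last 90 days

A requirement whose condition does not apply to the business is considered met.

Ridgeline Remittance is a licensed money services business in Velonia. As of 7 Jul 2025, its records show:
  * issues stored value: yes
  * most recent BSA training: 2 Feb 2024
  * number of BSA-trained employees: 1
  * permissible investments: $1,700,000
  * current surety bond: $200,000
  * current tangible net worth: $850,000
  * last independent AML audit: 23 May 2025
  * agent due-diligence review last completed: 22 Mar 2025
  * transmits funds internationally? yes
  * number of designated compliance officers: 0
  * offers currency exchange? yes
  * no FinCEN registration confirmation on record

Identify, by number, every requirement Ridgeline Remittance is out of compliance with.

1, 2, 3, 4, 7, 8, 9

1. permissible investments $1,700,000 < $1,750,000 → not met
2. condition 'issues stored value' holds; FinCEN registration confirmation absent → not met
3. surety bond $200,000 < $275,000 → not met
4. independent AML audit 45 days ago vs limit 30 → not met
5. tangible net worth $850,000 ≥ $775,000 → met
6. condition 'offers currency exchange' holds; BSA training 521 days ago vs limit 540 → met
7. designated compliance officers 0 < 2 → not met
8. BSA-trained employees 1 < 10 → not met
9. condition 'transmits funds internationally' holds; agent due-diligence review 107 days ago vs limit 90 → not met
Not met: 1, 2, 3, 4, 7, 8, 9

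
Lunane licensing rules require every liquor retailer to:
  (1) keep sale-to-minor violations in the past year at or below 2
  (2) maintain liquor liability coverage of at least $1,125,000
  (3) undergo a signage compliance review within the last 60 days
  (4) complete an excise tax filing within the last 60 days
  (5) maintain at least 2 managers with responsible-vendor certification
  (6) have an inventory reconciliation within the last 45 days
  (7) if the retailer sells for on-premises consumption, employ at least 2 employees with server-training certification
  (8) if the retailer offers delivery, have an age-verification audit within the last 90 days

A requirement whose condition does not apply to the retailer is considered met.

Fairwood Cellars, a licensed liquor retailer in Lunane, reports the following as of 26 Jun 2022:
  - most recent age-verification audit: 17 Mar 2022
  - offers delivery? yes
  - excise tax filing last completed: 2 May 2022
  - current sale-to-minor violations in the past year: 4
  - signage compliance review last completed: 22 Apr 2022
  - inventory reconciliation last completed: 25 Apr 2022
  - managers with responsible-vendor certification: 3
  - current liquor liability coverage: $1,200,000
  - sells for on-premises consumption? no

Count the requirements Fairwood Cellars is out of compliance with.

1. sale-to-minor violations in the past year 4 > 2 → not met
2. liquor liability coverage $1,200,000 ≥ $1,125,000 → met
3. signage compliance review 65 days ago vs limit 60 → not met
4. excise tax filing 55 days ago vs limit 60 → met
5. managers with responsible-vendor certification 3 ≥ 2 → met
6. inventory reconciliation 62 days ago vs limit 45 → not met
7. condition 'sells for on-premises consumption' does not hold → requirement n/a → met
8. condition 'offers delivery' holds; age-verification audit 101 days ago vs limit 90 → not met
Not met: 4 of 8

4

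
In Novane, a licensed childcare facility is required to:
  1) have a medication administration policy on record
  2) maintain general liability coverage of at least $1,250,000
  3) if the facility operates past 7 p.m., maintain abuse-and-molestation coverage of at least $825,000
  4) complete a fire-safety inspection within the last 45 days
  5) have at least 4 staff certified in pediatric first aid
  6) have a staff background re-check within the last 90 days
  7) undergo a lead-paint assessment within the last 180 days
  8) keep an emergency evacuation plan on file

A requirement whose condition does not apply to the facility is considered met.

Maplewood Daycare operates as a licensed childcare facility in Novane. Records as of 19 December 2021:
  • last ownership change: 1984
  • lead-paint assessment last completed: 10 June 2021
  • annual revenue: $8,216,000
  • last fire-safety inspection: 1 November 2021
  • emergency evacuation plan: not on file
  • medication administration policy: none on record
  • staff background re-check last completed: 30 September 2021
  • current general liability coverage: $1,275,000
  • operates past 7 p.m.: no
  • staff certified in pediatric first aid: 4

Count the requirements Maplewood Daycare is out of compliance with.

1. medication administration policy absent → not met
2. general liability coverage $1,275,000 ≥ $1,250,000 → met
3. condition 'operates past 7 p.m.' does not hold → requirement n/a → met
4. fire-safety inspection 48 days ago vs limit 45 → not met
5. staff certified in pediatric first aid 4 ≥ 4 → met
6. staff background re-check 80 days ago vs limit 90 → met
7. lead-paint assessment 192 days ago vs limit 180 → not met
8. emergency evacuation plan absent → not met
Not met: 4 of 8

4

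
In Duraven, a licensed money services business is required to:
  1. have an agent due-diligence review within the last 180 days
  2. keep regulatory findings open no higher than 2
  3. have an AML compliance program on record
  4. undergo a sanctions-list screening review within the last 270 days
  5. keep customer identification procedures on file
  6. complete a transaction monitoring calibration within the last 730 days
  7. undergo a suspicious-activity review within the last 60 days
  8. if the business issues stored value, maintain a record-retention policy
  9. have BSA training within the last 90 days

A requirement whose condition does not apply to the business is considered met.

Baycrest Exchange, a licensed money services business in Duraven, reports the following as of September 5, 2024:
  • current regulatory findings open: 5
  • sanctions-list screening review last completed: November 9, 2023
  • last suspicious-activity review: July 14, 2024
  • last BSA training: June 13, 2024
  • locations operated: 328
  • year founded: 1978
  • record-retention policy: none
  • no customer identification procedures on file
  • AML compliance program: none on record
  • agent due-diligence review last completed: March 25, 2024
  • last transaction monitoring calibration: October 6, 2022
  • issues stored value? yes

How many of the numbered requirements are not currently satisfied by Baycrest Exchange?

5

1. agent due-diligence review 164 days ago vs limit 180 → met
2. regulatory findings open 5 > 2 → not met
3. AML compliance program absent → not met
4. sanctions-list screening review 301 days ago vs limit 270 → not met
5. customer identification procedures absent → not met
6. transaction monitoring calibration 700 days ago vs limit 730 → met
7. suspicious-activity review 53 days ago vs limit 60 → met
8. condition 'issues stored value' holds; record-retention policy absent → not met
9. BSA training 84 days ago vs limit 90 → met
Not met: 5 of 9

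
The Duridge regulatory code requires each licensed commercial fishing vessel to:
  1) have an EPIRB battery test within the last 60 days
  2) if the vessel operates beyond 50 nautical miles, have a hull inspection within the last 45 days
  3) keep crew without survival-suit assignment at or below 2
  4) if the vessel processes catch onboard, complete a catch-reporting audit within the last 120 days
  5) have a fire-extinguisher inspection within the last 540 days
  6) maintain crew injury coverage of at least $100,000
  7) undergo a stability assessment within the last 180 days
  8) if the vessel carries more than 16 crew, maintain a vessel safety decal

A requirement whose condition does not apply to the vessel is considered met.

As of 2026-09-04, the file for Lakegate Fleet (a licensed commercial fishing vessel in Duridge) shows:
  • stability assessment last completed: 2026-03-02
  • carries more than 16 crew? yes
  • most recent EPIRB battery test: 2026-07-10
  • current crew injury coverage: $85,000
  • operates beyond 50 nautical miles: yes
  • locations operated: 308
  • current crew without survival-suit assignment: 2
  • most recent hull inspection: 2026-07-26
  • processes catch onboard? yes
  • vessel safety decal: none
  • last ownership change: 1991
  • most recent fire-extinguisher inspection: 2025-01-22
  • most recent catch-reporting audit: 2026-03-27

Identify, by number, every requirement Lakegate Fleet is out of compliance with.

1. EPIRB battery test 56 days ago vs limit 60 → met
2. condition 'operates beyond 50 nautical miles' holds; hull inspection 40 days ago vs limit 45 → met
3. crew without survival-suit assignment 2 ≤ 2 → met
4. condition 'processes catch onboard' holds; catch-reporting audit 161 days ago vs limit 120 → not met
5. fire-extinguisher inspection 590 days ago vs limit 540 → not met
6. crew injury coverage $85,000 < $100,000 → not met
7. stability assessment 186 days ago vs limit 180 → not met
8. condition 'carries more than 16 crew' holds; vessel safety decal absent → not met
Not met: 4, 5, 6, 7, 8

4, 5, 6, 7, 8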